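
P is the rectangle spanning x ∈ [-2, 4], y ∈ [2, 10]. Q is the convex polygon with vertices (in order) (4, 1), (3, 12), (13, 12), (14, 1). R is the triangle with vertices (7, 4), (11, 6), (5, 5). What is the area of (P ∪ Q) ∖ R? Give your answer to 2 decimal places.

|P ∪ Q| = 154.3636.
|(P ∪ Q) ∩ R| = 4.
|(P ∪ Q) ∖ R| = 154.3636 − 4 = 150.36.

150.36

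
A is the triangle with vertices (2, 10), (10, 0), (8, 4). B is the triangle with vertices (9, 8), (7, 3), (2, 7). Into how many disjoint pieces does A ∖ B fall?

A ∖ B splits into 2 disjoint pieces (area 0.7067, area 2.3786).

2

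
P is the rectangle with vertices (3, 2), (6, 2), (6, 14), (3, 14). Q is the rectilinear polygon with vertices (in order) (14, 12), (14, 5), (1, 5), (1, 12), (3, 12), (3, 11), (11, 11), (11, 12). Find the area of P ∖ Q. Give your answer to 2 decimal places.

|P| = 36, |P∩Q| = 18.
|P ∖ Q| = |P| − |P∩Q| = 36 − 18 = 18.00.

18.00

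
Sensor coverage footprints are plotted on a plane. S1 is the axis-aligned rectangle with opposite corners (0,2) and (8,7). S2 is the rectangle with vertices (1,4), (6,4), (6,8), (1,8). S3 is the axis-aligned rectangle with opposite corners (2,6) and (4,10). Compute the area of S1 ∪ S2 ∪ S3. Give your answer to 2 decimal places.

By inclusion–exclusion:
Individual areas: |S1| = 40, |S2| = 20, |S3| = 8.
|S1∩S2|: x∈[1,6], y∈[4,7] → 5·3 = 15.
|S1∩S3|: x∈[2,4], y∈[6,7] → 2·1 = 2.
|S2∩S3|: x∈[2,4], y∈[6,8] → 2·2 = 4.
|S1∩S2∩S3| = 2.
|S1 ∪ S2 ∪ S3| = 68 − 21 + 2 = 49.00.

49.00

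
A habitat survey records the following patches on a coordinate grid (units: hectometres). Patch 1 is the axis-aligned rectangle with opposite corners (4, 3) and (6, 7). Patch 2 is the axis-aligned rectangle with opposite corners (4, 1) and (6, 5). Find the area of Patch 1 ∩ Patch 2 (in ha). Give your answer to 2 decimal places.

|Patch 1∩Patch 2|: x∈[4,6], y∈[3,5] → 2·2 = 4.

4.00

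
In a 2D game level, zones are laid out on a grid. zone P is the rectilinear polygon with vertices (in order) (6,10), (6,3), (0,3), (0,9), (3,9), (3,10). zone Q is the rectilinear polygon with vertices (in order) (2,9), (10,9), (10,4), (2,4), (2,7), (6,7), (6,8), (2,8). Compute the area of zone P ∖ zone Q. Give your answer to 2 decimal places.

|zone P| = 39, |zone P∩zone Q| = 16.
|zone P ∖ zone Q| = |zone P| − |zone P∩zone Q| = 39 − 16 = 23.00.

23.00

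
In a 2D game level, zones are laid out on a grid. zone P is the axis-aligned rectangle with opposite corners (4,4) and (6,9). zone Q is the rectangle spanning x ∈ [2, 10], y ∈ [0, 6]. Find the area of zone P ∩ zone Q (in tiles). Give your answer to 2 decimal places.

4.00

|zone P∩zone Q|: x∈[4,6], y∈[4,6] → 2·2 = 4.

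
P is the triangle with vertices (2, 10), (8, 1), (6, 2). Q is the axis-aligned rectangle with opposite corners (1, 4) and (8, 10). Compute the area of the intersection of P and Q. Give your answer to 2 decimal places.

3.00

The intersection is the polygon with vertices (6,4), (5,4), (2,10).
By the shoelace formula its area is 3.00.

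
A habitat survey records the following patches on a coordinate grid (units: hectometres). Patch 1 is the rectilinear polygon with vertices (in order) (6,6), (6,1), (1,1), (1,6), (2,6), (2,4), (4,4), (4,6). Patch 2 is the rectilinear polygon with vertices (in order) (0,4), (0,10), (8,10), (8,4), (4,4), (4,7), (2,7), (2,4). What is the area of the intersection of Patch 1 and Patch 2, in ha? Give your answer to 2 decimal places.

6.00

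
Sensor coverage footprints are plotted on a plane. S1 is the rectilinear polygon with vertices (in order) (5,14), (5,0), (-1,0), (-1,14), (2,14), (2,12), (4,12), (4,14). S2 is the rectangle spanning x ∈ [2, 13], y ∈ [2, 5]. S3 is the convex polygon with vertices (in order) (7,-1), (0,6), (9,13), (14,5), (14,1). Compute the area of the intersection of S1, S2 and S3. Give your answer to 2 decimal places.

7.00

The intersection is the polygon with vertices (4,2), (2,4), (2,5), (5,5), (5,2).
By the shoelace formula its area is 7.00.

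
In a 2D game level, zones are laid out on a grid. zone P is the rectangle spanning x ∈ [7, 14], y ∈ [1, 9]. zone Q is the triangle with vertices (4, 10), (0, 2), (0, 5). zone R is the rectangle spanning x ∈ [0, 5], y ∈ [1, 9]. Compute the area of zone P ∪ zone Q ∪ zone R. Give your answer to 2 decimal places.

By inclusion–exclusion:
Individual areas: |zone P| = 56, |zone Q| = 6, |zone R| = 40.
|zone P∩zone Q| = 0.
|zone P∩zone R| = 0 (no overlap).
|zone Q∩zone R| = 5.85.
|zone P∩zone Q∩zone R| = 0.
|zone P ∪ zone Q ∪ zone R| = 102 − 5.85 + 0 = 96.15.

96.15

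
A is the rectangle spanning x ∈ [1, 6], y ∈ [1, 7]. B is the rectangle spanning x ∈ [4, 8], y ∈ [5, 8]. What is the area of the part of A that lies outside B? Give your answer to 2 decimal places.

26.00

|A∩B|: x∈[4,6], y∈[5,7] → 2·2 = 4.
|A| = 30.
|A ∖ B| = |A| − |A∩B| = 30 − 4 = 26.00.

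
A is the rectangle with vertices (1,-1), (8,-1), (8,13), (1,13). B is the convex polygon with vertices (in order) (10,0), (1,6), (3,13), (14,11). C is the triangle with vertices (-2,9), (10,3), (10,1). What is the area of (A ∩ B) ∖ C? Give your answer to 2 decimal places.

48.64

|A ∩ B| = 56.0606.
|(A ∩ B) ∩ C| = 7.4221.
|(A ∩ B) ∖ C| = 56.0606 − 7.4221 = 48.64.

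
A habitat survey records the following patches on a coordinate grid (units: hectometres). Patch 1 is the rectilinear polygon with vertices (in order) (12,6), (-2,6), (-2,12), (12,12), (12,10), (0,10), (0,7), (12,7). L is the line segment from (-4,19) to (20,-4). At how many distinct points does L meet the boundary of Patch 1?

The segment meets the boundary at (9.565,6), (8.522,7), (5.391,10), (3.304,12).

4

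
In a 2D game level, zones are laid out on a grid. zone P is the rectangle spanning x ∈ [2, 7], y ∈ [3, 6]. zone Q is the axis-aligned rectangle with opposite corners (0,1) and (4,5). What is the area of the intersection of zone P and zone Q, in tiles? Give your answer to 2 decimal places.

|zone P∩zone Q|: x∈[2,4], y∈[3,5] → 2·2 = 4.

4.00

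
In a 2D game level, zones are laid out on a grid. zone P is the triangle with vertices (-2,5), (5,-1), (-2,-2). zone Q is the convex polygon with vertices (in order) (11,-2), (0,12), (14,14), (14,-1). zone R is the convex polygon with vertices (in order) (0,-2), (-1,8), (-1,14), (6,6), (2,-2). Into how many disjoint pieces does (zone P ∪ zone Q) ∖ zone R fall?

3

(zone P ∪ zone Q) ∖ zone R splits into 3 disjoint pieces (area 2.3558, area 10.4761, area 124.7143).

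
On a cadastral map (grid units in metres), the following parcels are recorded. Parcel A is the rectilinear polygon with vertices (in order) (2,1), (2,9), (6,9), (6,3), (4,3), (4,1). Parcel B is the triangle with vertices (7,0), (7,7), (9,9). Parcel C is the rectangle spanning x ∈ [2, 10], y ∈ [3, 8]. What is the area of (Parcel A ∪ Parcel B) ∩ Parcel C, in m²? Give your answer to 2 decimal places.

|Parcel A ∪ Parcel B| = 35.
|(Parcel A ∪ Parcel B) ∩ Parcel C| = 25.61.

25.61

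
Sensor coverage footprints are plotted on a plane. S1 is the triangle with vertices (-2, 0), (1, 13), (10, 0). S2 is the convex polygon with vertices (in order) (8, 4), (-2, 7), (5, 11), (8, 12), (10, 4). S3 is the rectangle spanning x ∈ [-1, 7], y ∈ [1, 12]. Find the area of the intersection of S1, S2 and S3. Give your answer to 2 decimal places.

18.94

The intersection is the polygon with vertices (3.126,9.929), (7,4.333), (7,4.3), (-0.489,6.547), (-0.139,8.063).
By the shoelace formula its area is 18.94.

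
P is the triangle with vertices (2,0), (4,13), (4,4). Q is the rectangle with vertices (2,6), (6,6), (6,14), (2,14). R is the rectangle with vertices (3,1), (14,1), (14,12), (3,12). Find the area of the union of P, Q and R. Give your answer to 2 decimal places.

By inclusion–exclusion:
Individual areas: |P| = 9, |Q| = 32, |R| = 121.
|P∩Q| = 3.7692.
|P∩R| = 6.6731.
|Q∩R|: x∈[3,6], y∈[6,12] → 3·6 = 18.
|P∩Q∩R| = 3.6731.
|P ∪ Q ∪ R| = 162 − 28.4423 + 3.6731 = 137.23.

137.23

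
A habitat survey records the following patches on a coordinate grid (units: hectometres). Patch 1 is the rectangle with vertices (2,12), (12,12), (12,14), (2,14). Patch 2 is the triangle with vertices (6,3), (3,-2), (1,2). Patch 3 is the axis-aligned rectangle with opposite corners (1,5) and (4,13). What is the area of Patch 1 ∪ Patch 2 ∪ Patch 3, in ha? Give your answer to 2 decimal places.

53.00

By inclusion–exclusion:
Individual areas: |Patch 1| = 20, |Patch 2| = 11, |Patch 3| = 24.
|Patch 1∩Patch 2| = 0.
|Patch 1∩Patch 3|: x∈[2,4], y∈[12,13] → 2·1 = 2.
|Patch 2∩Patch 3| = 0.
|Patch 1∩Patch 2∩Patch 3| = 0.
|Patch 1 ∪ Patch 2 ∪ Patch 3| = 55 − 2 + 0 = 53.00.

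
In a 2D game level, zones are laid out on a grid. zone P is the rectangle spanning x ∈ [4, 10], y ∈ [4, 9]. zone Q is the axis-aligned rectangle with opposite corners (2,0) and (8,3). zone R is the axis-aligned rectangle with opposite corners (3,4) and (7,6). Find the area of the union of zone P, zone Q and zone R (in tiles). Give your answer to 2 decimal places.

50.00

By inclusion–exclusion:
Individual areas: |zone P| = 30, |zone Q| = 18, |zone R| = 8.
|zone P∩zone Q| = 0 (no overlap).
|zone P∩zone R|: x∈[4,7], y∈[4,6] → 3·2 = 6.
|zone Q∩zone R| = 0 (no overlap).
|zone P∩zone Q∩zone R| = 0.
|zone P ∪ zone Q ∪ zone R| = 56 − 6 + 0 = 50.00.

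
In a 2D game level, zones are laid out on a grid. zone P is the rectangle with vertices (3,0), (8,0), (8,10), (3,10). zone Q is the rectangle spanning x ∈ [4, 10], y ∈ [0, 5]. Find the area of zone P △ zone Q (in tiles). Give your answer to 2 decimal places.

40.00

|zone P∩zone Q|: x∈[4,8], y∈[0,5] → 4·5 = 20.
|zone P △ zone Q| = |zone P| + |zone Q| − 2·|zone P∩zone Q| = 50 + 30 − 40 = 40.00.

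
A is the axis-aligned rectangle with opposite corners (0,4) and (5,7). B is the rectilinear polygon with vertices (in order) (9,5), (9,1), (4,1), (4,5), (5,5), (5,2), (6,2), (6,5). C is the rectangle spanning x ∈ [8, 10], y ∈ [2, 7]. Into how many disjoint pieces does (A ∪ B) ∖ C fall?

1

(A ∪ B) ∖ C is a single connected region.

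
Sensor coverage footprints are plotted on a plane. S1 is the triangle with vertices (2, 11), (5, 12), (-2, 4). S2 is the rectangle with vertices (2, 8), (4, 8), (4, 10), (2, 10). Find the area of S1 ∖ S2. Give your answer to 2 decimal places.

|S1| = 8.5, |S1∩S2| = 0.8929.
|S1 ∖ S2| = |S1| − |S1∩S2| = 8.5 − 0.8929 = 7.61.

7.61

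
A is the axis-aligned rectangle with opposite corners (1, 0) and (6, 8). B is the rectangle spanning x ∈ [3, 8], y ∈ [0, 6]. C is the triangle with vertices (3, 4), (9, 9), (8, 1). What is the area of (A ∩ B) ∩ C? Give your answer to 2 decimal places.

6.30

The region (A ∩ B) ∩ C is the polygon with vertices (6,6), (6,2.2), (3,4), (5.4,6).
By the shoelace formula its area is 6.30.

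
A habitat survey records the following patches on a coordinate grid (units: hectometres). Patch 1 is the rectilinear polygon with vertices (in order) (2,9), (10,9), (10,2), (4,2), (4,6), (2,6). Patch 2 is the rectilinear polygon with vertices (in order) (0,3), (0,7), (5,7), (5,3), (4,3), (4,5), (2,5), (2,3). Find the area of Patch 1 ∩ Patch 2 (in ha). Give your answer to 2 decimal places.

6.00

The intersection is the polygon with vertices (4,5), (4,6), (2,6), (2,7), (5,7), (5,3), (4,3).
By the shoelace formula its area is 6.00.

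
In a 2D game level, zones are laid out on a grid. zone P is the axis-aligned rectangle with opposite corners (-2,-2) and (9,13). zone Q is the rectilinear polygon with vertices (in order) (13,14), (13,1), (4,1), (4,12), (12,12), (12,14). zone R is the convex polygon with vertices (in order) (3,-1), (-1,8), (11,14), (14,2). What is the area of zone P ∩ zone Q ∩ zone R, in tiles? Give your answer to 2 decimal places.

The intersection is the polygon with vertices (4,1), (4,10.5), (7,12), (9,12), (9,1).
By the shoelace formula its area is 52.75.

52.75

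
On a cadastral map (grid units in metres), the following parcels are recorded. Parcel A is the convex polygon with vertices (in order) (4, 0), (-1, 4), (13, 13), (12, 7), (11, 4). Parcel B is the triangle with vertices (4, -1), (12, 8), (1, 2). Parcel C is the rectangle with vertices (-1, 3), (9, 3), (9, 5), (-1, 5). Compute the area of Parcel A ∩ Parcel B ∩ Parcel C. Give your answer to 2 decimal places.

7.49

The intersection is the polygon with vertices (6.5,5), (9,5), (9,4.625), (7.556,3), (2.833,3).
By the shoelace formula its area is 7.49.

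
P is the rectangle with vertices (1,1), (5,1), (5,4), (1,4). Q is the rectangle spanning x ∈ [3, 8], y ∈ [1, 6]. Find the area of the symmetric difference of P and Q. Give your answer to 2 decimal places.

|P∩Q|: x∈[3,5], y∈[1,4] → 2·3 = 6.
|P △ Q| = |P| + |Q| − 2·|P∩Q| = 12 + 25 − 12 = 25.00.

25.00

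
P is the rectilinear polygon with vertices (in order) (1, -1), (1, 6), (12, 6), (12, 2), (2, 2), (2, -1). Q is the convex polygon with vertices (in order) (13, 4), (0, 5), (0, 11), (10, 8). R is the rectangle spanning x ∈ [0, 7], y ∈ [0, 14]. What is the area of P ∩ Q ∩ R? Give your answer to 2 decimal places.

The intersection is the polygon with vertices (7,6), (7,4.462), (1,4.923), (1,6).
By the shoelace formula its area is 7.85.

7.85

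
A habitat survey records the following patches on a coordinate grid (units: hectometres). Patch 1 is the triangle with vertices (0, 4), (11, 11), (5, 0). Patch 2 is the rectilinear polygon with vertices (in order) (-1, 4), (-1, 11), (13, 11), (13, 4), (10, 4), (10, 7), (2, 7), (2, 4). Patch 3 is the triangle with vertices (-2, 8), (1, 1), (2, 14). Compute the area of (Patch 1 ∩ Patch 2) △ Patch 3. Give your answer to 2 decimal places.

|Patch 1 ∩ Patch 2| = 9.4805.
|(Patch 1 ∩ Patch 2) ∩ Patch 3| = 0.5068.
|(Patch 1 ∩ Patch 2) △ Patch 3| = 9.4805 + 23 − 1.0136 = 31.47.

31.47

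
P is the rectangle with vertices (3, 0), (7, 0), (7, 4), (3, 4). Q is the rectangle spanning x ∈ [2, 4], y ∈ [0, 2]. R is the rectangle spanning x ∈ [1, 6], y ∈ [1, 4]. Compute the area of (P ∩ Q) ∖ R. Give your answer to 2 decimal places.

1.00

|P ∩ Q| = 2.
|(P ∩ Q) ∩ R| = 1.
|(P ∩ Q) ∖ R| = 2 − 1 = 1.00.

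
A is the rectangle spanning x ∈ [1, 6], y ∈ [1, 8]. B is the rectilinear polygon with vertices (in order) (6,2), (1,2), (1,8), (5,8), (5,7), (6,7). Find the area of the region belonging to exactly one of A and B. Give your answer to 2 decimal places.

|A| = 35, |B| = 29, |A∩B| = 29.
|A △ B| = |A| + |B| − 2·|A∩B| = 35 + 29 − 58 = 6.00.

6.00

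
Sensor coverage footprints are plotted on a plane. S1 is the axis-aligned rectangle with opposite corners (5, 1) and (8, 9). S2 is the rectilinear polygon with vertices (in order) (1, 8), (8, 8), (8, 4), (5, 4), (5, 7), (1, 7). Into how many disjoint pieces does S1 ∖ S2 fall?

2

S1 ∖ S2 splits into 2 disjoint pieces (area 9, area 3).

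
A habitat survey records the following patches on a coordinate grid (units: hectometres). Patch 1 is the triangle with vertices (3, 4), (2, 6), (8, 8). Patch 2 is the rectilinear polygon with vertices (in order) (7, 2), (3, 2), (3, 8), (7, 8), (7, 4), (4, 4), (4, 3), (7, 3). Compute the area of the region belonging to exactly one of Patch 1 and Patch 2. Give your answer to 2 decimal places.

16.80

|Patch 1| = 7, |Patch 2| = 21, |Patch 1∩Patch 2| = 5.6.
|Patch 1 △ Patch 2| = |Patch 1| + |Patch 2| − 2·|Patch 1∩Patch 2| = 7 + 21 − 11.2 = 16.80.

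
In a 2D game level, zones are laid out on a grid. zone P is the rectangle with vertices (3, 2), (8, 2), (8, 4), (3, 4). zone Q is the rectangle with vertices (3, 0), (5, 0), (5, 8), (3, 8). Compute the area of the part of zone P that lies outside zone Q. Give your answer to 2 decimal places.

6.00

|zone P∩zone Q|: x∈[3,5], y∈[2,4] → 2·2 = 4.
|zone P| = 10.
|zone P ∖ zone Q| = |zone P| − |zone P∩zone Q| = 10 − 4 = 6.00.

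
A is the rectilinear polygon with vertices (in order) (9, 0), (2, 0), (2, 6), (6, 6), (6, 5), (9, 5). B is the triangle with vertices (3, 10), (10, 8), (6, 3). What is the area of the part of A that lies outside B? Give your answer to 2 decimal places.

35.47

|A| = 39, |A∩B| = 3.5286.
|A ∖ B| = |A| − |A∩B| = 39 − 3.5286 = 35.47.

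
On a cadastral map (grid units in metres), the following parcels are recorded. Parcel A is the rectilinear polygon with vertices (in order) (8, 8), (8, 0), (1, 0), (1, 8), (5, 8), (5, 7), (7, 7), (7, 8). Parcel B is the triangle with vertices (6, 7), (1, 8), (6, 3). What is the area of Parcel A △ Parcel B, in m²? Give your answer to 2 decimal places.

|Parcel A| = 54, |Parcel B| = 10, |Parcel A∩Parcel B| = 9.9.
|Parcel A △ Parcel B| = |Parcel A| + |Parcel B| − 2·|Parcel A∩Parcel B| = 54 + 10 − 19.8 = 44.20.

44.20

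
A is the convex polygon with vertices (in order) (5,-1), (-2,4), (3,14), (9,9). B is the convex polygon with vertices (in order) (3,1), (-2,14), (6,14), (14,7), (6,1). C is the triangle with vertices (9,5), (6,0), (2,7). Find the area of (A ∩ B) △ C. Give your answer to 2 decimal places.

59.50

|A ∩ B| = 68.5696.
|(A ∩ B) ∩ C| = 14.7861.
|(A ∩ B) △ C| = 68.5696 + 20.5 − 29.5722 = 59.50.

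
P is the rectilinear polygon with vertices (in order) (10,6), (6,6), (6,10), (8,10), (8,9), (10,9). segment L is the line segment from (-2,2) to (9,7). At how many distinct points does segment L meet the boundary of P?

The segment meets the boundary at (6.8,6).

1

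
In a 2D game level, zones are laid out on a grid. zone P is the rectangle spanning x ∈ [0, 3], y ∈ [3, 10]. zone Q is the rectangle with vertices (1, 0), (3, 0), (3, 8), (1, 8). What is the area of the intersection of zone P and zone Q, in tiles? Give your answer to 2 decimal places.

|zone P∩zone Q|: x∈[1,3], y∈[3,8] → 2·5 = 10.

10.00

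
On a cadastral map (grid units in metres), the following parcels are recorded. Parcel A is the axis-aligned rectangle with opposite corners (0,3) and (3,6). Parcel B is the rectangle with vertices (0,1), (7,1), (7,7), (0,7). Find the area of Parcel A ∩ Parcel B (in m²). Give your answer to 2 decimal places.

|Parcel A∩Parcel B|: x∈[0,3], y∈[3,6] → 3·3 = 9.

9.00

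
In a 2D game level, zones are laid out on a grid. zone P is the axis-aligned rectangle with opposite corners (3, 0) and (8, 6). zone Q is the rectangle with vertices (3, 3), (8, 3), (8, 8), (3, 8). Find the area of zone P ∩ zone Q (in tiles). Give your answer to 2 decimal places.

15.00

|zone P∩zone Q|: x∈[3,8], y∈[3,6] → 5·3 = 15.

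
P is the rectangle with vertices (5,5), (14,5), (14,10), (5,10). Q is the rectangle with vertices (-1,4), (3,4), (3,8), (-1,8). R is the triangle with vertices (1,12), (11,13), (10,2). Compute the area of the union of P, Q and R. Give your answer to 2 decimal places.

By inclusion–exclusion:
Individual areas: |P| = 45, |Q| = 16, |R| = 54.5.
|P∩Q| = 0 (no overlap).
|P∩R| = 24.5611.
|Q∩R| = 0.
|P∩Q∩R| = 0.
|P ∪ Q ∪ R| = 115.5 − 24.5611 + 0 = 90.94.

90.94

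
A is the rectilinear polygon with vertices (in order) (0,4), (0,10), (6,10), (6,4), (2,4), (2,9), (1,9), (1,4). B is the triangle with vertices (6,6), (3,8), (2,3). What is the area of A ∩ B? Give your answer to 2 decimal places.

The intersection is the polygon with vertices (2.2,4), (3,8), (6,6), (3.333,4).
By the shoelace formula its area is 7.93.

7.93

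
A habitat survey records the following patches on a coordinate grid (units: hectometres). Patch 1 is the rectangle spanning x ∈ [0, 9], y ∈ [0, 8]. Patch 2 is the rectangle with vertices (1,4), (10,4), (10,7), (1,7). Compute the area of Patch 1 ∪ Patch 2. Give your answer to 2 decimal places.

75.00

By inclusion–exclusion:
Individual areas: |Patch 1| = 72, |Patch 2| = 27.
|Patch 1∩Patch 2|: x∈[1,9], y∈[4,7] → 8·3 = 24.
|Patch 1 ∪ Patch 2| = 99 − 24 = 75.00.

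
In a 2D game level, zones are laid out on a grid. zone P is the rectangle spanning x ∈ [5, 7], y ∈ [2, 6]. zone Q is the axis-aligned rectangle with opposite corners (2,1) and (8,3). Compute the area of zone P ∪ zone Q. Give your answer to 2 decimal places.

18.00

By inclusion–exclusion:
Individual areas: |zone P| = 8, |zone Q| = 12.
|zone P∩zone Q|: x∈[5,7], y∈[2,3] → 2·1 = 2.
|zone P ∪ zone Q| = 20 − 2 = 18.00.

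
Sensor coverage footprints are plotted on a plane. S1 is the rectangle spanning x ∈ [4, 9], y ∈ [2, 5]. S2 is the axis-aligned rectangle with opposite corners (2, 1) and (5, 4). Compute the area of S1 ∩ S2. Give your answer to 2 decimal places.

2.00

|S1∩S2|: x∈[4,5], y∈[2,4] → 1·2 = 2.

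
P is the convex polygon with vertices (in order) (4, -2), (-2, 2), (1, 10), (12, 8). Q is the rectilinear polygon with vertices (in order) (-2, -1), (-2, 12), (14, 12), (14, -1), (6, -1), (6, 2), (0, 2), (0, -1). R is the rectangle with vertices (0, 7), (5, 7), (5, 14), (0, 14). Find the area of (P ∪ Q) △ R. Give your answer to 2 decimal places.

191.17

|P ∪ Q| = 206.1667.
|(P ∪ Q) ∩ R| = 25.
|(P ∪ Q) △ R| = 206.1667 + 35 − 50 = 191.17.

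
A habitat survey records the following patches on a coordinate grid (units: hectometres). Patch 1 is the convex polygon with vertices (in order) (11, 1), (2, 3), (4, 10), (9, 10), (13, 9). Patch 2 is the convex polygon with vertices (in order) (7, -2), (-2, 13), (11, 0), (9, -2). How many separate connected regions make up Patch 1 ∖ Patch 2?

2

Patch 1 ∖ Patch 2 splits into 2 disjoint pieces (area 53.8571, area 2.7709).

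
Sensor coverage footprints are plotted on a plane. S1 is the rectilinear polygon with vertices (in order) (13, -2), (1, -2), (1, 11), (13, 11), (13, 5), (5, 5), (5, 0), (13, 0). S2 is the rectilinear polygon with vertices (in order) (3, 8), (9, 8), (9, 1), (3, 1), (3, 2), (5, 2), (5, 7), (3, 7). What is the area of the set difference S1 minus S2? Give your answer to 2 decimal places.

|S1| = 116, |S1∩S2| = 16.
|S1 ∖ S2| = |S1| − |S1∩S2| = 116 − 16 = 100.00.

100.00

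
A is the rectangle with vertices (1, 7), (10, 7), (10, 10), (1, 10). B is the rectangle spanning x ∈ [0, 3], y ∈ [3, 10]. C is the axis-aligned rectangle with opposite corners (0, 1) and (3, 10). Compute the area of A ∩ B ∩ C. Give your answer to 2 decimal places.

The intersection is the polygon with vertices (3,7), (1,7), (1,10), (3,10).
By the shoelace formula its area is 6.00.

6.00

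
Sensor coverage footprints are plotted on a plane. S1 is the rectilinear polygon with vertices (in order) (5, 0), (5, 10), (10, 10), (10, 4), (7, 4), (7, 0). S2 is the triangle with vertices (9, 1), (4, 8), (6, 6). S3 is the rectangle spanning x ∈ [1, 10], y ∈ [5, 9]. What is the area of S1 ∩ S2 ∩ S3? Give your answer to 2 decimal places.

0.89

The intersection is the polygon with vertices (6,6), (6.6,5), (6.143,5), (5,6.6), (5,7).
By the shoelace formula its area is 0.89.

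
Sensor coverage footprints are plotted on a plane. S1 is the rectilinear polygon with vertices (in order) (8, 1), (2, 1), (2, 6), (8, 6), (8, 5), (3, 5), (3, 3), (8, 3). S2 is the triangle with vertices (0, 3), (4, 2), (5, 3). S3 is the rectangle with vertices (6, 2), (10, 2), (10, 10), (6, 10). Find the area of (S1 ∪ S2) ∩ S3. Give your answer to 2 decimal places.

|S1 ∪ S2| = 20.5.
|(S1 ∪ S2) ∩ S3| = 4.00.

4.00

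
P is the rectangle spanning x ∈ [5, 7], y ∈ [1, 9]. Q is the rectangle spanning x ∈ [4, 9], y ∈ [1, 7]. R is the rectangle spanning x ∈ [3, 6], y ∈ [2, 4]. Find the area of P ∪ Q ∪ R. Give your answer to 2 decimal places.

36.00

By inclusion–exclusion:
Individual areas: |P| = 16, |Q| = 30, |R| = 6.
|P∩Q|: x∈[5,7], y∈[1,7] → 2·6 = 12.
|P∩R|: x∈[5,6], y∈[2,4] → 1·2 = 2.
|Q∩R|: x∈[4,6], y∈[2,4] → 2·2 = 4.
|P∩Q∩R| = 2.
|P ∪ Q ∪ R| = 52 − 18 + 2 = 36.00.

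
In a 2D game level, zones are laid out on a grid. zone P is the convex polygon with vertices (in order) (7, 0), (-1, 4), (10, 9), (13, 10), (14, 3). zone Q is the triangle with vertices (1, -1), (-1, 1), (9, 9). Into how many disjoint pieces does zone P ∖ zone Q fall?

zone P ∖ zone Q splits into 2 disjoint pieces (area 60.7143, area 9.5648).

2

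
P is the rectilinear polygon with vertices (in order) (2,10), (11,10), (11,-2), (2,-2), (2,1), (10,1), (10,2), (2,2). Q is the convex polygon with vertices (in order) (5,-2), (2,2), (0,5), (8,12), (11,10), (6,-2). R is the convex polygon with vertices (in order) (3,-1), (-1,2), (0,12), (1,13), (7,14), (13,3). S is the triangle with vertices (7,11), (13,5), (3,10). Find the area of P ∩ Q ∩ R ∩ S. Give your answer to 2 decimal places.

8.89

The intersection is the polygon with vertices (5.714,10), (8,10), (10.118,7.882), (9.621,6.69), (4.727,9.136).
By the shoelace formula its area is 8.89.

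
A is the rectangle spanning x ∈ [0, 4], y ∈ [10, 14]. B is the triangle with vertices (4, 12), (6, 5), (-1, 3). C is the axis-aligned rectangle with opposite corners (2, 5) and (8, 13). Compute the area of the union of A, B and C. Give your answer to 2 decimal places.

67.10

By inclusion–exclusion:
Individual areas: |A| = 16, |B| = 26.5, |C| = 48.
|A∩B| = 1.1111.
|A∩C|: x∈[2,4], y∈[10,13] → 2·3 = 6.
|B∩C| = 17.4.
|A∩B∩C| = 1.1111.
|A ∪ B ∪ C| = 90.5 − 24.5111 + 1.1111 = 67.10.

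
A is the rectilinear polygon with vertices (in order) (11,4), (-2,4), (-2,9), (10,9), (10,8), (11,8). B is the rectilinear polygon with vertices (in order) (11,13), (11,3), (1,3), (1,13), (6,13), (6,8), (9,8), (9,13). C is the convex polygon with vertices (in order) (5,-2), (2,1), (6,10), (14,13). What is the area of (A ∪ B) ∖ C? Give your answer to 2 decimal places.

|A ∪ B| = 103.
|(A ∪ B) ∩ C| = 38.3889.
|(A ∪ B) ∖ C| = 103 − 38.3889 = 64.61.

64.61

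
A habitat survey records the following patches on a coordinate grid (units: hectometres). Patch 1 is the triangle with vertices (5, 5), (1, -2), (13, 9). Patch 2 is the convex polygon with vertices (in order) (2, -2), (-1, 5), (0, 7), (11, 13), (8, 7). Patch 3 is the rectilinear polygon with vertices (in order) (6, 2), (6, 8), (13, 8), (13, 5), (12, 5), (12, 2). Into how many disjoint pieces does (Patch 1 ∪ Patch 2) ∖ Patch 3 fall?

(Patch 1 ∪ Patch 2) ∖ Patch 3 splits into 2 disjoint pieces (area 63.1412, area 0.4545).

2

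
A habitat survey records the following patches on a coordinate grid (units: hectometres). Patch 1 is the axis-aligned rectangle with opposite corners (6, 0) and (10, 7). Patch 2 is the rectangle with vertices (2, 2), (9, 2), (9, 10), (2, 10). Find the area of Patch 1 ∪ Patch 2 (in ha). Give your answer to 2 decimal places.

69.00

By inclusion–exclusion:
Individual areas: |Patch 1| = 28, |Patch 2| = 56.
|Patch 1∩Patch 2|: x∈[6,9], y∈[2,7] → 3·5 = 15.
|Patch 1 ∪ Patch 2| = 84 − 15 = 69.00.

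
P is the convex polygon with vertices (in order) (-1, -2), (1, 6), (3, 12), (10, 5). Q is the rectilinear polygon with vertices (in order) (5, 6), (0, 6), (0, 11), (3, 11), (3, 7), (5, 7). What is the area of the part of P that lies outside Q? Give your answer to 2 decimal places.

|P| = 65, |P∩Q| = 7.8333.
|P ∖ Q| = |P| − |P∩Q| = 65 − 7.8333 = 57.17.

57.17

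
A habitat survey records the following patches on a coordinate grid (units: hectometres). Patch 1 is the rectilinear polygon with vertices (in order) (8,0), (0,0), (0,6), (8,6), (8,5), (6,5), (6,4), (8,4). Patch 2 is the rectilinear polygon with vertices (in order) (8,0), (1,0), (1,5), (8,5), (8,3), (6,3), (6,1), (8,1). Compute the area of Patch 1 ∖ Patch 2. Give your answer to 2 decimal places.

17.00

|Patch 1| = 46, |Patch 1∩Patch 2| = 29.
|Patch 1 ∖ Patch 2| = |Patch 1| − |Patch 1∩Patch 2| = 46 − 29 = 17.00.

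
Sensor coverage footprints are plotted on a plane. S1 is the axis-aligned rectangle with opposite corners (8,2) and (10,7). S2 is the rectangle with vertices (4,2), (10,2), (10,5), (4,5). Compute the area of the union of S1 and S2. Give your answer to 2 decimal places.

By inclusion–exclusion:
Individual areas: |S1| = 10, |S2| = 18.
|S1∩S2|: x∈[8,10], y∈[2,5] → 2·3 = 6.
|S1 ∪ S2| = 28 − 6 = 22.00.

22.00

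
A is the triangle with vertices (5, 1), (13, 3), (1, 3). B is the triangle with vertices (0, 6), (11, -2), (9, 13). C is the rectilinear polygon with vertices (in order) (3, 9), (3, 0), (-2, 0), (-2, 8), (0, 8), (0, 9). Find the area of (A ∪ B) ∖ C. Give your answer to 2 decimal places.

|A ∪ B| = 80.0332.
|(A ∪ B) ∩ C| = 7.7727.
|(A ∪ B) ∖ C| = 80.0332 − 7.7727 = 72.26.

72.26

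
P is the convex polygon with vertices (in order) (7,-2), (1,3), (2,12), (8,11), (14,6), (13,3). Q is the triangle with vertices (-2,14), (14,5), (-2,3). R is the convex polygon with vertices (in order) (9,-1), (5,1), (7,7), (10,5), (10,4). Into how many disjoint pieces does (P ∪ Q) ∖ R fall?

(P ∪ Q) ∖ R is a single connected region.

1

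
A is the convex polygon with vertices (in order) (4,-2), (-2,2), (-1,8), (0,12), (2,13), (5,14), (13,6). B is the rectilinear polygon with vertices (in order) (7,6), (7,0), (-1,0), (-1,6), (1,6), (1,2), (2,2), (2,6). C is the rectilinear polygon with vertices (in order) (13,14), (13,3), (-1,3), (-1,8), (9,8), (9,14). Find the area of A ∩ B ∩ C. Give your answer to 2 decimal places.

21.00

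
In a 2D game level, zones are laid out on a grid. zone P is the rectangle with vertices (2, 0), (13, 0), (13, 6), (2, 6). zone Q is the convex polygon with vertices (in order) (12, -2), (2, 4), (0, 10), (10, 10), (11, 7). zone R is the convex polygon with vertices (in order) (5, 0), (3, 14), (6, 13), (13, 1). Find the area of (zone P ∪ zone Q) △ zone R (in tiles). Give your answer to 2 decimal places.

62.13

|zone P ∪ zone Q| = 109.6667.
|(zone P ∪ zone Q) ∩ zone R| = 59.5179.
|(zone P ∪ zone Q) △ zone R| = 109.6667 + 71.5 − 119.0357 = 62.13.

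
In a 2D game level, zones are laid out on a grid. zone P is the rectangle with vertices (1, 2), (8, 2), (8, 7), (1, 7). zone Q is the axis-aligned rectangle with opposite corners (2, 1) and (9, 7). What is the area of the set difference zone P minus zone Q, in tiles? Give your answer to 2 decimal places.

5.00

|zone P∩zone Q|: x∈[2,8], y∈[2,7] → 6·5 = 30.
|zone P| = 35.
|zone P ∖ zone Q| = |zone P| − |zone P∩zone Q| = 35 − 30 = 5.00.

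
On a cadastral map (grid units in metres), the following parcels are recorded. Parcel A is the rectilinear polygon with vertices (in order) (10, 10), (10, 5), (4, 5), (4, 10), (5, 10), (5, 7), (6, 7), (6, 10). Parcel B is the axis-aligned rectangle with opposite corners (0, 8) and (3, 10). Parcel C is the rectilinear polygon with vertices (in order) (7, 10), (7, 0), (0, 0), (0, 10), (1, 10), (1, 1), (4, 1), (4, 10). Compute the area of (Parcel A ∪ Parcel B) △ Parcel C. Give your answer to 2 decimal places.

48.00

|Parcel A ∪ Parcel B| = 33.
|(Parcel A ∪ Parcel B) ∩ Parcel C| = 14.
|(Parcel A ∪ Parcel B) △ Parcel C| = 33 + 43 − 28 = 48.00.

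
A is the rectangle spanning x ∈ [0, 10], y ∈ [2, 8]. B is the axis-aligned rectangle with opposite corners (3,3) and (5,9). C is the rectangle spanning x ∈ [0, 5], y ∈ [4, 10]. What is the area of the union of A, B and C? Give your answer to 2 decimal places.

70.00

By inclusion–exclusion:
Individual areas: |A| = 60, |B| = 12, |C| = 30.
|A∩B|: x∈[3,5], y∈[3,8] → 2·5 = 10.
|A∩C|: x∈[0,5], y∈[4,8] → 5·4 = 20.
|B∩C|: x∈[3,5], y∈[4,9] → 2·5 = 10.
|A∩B∩C| = 8.
|A ∪ B ∪ C| = 102 − 40 + 8 = 70.00.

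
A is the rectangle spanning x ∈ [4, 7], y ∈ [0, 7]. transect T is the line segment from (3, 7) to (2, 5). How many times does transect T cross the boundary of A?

The segment lies entirely outside A and never meets its boundary.

0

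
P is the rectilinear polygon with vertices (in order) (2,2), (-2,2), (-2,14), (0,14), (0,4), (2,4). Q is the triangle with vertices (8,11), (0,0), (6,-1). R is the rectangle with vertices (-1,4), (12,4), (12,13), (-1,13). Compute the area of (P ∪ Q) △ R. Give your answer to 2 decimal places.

136.33

|P ∪ Q| = 64.7955.
|(P ∪ Q) ∩ R| = 22.7348.
|(P ∪ Q) △ R| = 64.7955 + 117 − 45.4697 = 136.33.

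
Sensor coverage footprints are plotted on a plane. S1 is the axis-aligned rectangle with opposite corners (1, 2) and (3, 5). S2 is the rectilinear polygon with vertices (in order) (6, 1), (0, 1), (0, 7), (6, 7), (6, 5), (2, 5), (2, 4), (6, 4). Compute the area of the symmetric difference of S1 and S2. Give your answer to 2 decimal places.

28.00

|S1| = 6, |S2| = 32, |S1∩S2| = 5.
|S1 △ S2| = |S1| + |S2| − 2·|S1∩S2| = 6 + 32 − 10 = 28.00.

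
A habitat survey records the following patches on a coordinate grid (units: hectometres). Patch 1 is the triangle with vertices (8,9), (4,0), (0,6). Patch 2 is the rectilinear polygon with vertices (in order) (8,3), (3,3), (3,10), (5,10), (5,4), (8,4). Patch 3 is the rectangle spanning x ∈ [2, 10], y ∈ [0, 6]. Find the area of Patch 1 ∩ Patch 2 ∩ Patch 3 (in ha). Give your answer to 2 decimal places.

The intersection is the polygon with vertices (3,3), (3,6), (5,6), (5,4), (5.778,4), (5.333,3).
By the shoelace formula its area is 6.56.

6.56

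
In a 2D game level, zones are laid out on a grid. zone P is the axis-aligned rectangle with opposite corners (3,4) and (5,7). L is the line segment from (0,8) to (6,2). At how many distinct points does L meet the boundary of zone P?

The segment meets the boundary at (4,4), (3,5).

2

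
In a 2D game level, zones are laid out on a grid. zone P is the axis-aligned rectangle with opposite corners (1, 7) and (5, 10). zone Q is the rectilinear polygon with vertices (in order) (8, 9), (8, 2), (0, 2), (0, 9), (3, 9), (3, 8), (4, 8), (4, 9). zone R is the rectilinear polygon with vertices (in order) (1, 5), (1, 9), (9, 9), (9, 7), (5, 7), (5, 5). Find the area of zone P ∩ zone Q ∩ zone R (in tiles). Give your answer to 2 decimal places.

The intersection is the polygon with vertices (1,7), (1,9), (3,9), (3,8), (4,8), (4,9), (5,9), (5,7).
By the shoelace formula its area is 7.00.

7.00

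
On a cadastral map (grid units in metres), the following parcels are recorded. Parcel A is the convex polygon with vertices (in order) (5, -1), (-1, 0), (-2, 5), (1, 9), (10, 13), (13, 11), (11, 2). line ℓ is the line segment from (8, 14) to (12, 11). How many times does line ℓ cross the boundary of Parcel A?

The segment meets the boundary at (9.581,12.814).

1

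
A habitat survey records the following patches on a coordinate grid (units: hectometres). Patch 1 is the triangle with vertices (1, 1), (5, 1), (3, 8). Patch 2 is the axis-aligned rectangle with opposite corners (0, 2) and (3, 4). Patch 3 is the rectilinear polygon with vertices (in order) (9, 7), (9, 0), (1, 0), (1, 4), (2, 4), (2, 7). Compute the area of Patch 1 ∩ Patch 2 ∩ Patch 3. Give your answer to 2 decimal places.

The intersection is the polygon with vertices (2,4), (3,4), (3,2), (1.286,2), (1.857,4).
By the shoelace formula its area is 2.86.

2.86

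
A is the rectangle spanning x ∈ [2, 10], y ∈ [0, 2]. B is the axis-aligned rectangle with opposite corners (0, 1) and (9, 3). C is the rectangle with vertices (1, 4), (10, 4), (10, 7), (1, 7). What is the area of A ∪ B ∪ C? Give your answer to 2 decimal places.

54.00

By inclusion–exclusion:
Individual areas: |A| = 16, |B| = 18, |C| = 27.
|A∩B|: x∈[2,9], y∈[1,2] → 7·1 = 7.
|A∩C| = 0 (no overlap).
|B∩C| = 0 (no overlap).
|A∩B∩C| = 0.
|A ∪ B ∪ C| = 61 − 7 + 0 = 54.00.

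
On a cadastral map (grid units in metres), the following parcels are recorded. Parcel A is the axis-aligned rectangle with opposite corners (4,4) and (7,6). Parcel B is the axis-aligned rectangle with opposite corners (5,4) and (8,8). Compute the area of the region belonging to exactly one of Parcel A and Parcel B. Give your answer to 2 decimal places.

|Parcel A∩Parcel B|: x∈[5,7], y∈[4,6] → 2·2 = 4.
|Parcel A △ Parcel B| = |Parcel A| + |Parcel B| − 2·|Parcel A∩Parcel B| = 6 + 12 − 8 = 10.00.

10.00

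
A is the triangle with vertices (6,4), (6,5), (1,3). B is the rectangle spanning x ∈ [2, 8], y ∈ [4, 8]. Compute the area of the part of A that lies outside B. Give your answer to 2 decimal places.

1.25

|A| = 2.5, |A∩B| = 1.25.
|A ∖ B| = |A| − |A∩B| = 2.5 − 1.25 = 1.25.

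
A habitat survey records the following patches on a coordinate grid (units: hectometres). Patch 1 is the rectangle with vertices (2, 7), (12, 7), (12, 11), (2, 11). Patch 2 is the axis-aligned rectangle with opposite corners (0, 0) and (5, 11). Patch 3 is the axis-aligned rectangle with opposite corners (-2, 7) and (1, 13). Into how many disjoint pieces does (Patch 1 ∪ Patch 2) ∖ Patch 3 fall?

(Patch 1 ∪ Patch 2) ∖ Patch 3 is a single connected region.

1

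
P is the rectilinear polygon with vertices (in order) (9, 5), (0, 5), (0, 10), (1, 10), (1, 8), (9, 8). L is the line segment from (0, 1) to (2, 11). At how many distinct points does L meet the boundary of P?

2

The segment meets the boundary at (1.4,8), (0.8,5).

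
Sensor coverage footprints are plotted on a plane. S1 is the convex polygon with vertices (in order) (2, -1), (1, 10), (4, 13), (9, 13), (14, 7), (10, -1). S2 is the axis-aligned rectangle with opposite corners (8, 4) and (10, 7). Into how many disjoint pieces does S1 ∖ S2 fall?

S1 ∖ S2 is a single connected region.

1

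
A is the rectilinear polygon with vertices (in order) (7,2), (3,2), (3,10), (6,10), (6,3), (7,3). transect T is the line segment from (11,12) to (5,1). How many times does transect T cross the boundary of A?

The segment meets the boundary at (5.545,2), (6.091,3).

2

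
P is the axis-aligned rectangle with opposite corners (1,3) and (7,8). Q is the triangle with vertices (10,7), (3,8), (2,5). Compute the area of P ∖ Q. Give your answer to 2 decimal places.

|P| = 30, |P∩Q| = 9.2321.
|P ∖ Q| = |P| − |P∩Q| = 30 − 9.2321 = 20.77.

20.77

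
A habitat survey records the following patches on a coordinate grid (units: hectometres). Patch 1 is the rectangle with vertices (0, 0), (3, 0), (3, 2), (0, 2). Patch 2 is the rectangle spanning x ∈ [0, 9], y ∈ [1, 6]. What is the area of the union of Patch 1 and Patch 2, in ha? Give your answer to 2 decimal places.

By inclusion–exclusion:
Individual areas: |Patch 1| = 6, |Patch 2| = 45.
|Patch 1∩Patch 2|: x∈[0,3], y∈[1,2] → 3·1 = 3.
|Patch 1 ∪ Patch 2| = 51 − 3 = 48.00.

48.00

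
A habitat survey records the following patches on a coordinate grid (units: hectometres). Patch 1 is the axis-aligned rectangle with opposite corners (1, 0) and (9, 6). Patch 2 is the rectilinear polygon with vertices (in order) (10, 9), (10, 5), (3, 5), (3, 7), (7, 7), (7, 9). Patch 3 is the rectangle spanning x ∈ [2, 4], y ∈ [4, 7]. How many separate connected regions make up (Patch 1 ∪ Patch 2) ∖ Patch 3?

(Patch 1 ∪ Patch 2) ∖ Patch 3 is a single connected region.

1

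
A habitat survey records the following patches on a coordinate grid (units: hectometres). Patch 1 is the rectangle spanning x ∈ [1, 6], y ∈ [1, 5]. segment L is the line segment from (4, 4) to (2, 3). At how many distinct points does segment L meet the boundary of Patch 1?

0

The segment lies entirely inside Patch 1 and never meets its boundary.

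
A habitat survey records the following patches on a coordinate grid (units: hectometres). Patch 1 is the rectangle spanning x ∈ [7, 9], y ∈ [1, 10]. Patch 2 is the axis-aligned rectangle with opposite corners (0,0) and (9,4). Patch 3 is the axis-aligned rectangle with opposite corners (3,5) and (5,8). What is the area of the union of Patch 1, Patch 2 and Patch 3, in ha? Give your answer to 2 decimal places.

54.00

By inclusion–exclusion:
Individual areas: |Patch 1| = 18, |Patch 2| = 36, |Patch 3| = 6.
|Patch 1∩Patch 2|: x∈[7,9], y∈[1,4] → 2·3 = 6.
|Patch 1∩Patch 3| = 0 (no overlap).
|Patch 2∩Patch 3| = 0 (no overlap).
|Patch 1∩Patch 2∩Patch 3| = 0.
|Patch 1 ∪ Patch 2 ∪ Patch 3| = 60 − 6 + 0 = 54.00.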